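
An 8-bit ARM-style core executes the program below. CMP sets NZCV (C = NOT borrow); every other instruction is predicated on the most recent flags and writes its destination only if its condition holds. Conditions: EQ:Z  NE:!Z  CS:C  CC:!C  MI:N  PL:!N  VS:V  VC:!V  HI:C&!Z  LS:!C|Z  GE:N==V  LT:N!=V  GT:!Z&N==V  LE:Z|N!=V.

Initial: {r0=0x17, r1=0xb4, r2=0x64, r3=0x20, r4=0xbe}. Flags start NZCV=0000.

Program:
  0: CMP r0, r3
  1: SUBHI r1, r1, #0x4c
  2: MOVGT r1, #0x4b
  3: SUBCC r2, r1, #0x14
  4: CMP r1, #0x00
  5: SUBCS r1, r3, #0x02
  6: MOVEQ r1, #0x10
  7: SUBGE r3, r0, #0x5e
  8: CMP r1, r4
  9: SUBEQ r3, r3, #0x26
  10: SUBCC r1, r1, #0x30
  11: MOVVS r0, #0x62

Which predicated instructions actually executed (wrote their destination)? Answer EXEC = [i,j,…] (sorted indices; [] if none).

EXEC = [3,5,10]

0: ✓ CMP  NZCV=1000
1: · SUBHI
2: · MOVGT
3: ✓ SUBCC  r2←0xa0
4: ✓ CMP  NZCV=1010
5: ✓ SUBCS  r1←0x1e
6: · MOVEQ
7: · SUBGE
8: ✓ CMP  NZCV=0000
9: · SUBEQ
10: ✓ SUBCC  r1←0xee
11: · MOVVS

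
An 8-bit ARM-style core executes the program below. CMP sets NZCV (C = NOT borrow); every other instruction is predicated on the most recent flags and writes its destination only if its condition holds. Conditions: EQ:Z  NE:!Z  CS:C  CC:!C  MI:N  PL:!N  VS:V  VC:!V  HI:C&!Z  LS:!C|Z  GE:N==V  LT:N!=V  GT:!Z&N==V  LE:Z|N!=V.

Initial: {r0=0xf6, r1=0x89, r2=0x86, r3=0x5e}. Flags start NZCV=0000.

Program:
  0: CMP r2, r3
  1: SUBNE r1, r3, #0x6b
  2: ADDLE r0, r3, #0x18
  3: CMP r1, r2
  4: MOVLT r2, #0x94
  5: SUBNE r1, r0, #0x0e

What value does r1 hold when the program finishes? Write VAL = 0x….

[0] flags=0011 → (cmp)
[1] flags=0011 NE?T → r1=0xf3
[2] flags=0011 LE?T → r0=0x76
[3] flags=0010 → (cmp)
[4] flags=0010 LT?F → skip
[5] flags=0010 NE?T → r1=0x68

VAL = 0x68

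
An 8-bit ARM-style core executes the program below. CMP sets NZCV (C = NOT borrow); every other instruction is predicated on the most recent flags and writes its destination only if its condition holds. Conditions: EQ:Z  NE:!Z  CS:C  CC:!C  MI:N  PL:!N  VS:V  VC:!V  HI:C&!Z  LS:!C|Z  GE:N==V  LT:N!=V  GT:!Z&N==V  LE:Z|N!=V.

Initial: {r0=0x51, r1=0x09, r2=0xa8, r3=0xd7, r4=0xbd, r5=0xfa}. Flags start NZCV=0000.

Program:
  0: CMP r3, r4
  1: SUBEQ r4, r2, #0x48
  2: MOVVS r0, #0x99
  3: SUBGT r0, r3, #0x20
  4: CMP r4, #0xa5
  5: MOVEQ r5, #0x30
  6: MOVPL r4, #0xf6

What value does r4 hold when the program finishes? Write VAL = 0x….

VAL = 0xf6

0: ✓ CMP  NZCV=0010
1: · SUBEQ
2: · MOVVS
3: ✓ SUBGT  r0←0xb7
4: ✓ CMP  NZCV=0010
5: · MOVEQ
6: ✓ MOVPL  r4←0xf6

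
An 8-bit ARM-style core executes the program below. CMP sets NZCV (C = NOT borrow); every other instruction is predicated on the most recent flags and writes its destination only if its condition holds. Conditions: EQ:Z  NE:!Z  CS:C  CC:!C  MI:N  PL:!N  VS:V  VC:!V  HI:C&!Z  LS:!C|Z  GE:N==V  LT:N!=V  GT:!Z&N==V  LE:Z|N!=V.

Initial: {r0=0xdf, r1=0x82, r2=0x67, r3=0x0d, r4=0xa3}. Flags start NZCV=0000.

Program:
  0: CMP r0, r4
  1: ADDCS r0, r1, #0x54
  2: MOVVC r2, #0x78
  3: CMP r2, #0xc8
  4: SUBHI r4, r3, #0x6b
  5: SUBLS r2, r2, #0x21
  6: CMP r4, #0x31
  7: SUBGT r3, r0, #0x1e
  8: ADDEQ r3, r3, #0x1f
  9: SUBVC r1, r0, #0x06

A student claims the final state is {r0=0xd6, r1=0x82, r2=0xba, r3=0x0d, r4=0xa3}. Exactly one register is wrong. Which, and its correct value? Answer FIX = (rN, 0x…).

FIX = (r2, 0x57)

[0] flags=0010 → (cmp)
[1] flags=0010 CS?T → r0=0xd6
[2] flags=0010 VC?T → r2=0x78
[3] flags=1001 → (cmp)
[4] flags=1001 HI?F → skip
[5] flags=1001 LS?T → r2=0x57
[6] flags=0011 → (cmp)
[7] flags=0011 GT?F → skip
[8] flags=0011 EQ?F → skip
[9] flags=0011 VC?F → skip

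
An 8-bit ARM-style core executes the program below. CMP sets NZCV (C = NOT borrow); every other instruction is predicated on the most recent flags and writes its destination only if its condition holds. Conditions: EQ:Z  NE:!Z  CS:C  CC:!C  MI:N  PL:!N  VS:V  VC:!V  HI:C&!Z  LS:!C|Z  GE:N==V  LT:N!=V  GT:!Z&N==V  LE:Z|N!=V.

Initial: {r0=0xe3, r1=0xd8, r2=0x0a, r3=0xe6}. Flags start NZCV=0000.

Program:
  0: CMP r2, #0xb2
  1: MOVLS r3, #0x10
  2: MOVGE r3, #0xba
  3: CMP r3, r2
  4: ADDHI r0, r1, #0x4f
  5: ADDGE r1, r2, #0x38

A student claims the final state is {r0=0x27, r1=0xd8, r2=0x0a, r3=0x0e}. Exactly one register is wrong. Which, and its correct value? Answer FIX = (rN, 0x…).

FIX = (r3, 0xba)

0: ✓ CMP  NZCV=0000
1: ✓ MOVLS  r3←0x10
2: ✓ MOVGE  r3←0xba
3: ✓ CMP  NZCV=1010
4: ✓ ADDHI  r0←0x27
5: · ADDGE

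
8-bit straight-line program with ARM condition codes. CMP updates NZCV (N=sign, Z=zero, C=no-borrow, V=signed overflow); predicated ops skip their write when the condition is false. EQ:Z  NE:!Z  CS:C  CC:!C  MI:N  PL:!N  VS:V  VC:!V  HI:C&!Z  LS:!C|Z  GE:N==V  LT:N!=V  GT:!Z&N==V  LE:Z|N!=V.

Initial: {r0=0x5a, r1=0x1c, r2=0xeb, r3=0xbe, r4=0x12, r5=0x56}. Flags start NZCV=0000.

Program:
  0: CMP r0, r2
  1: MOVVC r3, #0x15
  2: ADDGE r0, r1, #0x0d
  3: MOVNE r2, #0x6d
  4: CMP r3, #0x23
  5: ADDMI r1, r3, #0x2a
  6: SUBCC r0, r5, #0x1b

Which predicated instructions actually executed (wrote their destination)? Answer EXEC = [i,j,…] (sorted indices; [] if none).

[0] flags=0000 → (cmp)
[1] flags=0000 VC?T → r3=0x15
[2] flags=0000 GE?T → r0=0x29
[3] flags=0000 NE?T → r2=0x6d
[4] flags=1000 → (cmp)
[5] flags=1000 MI?T → r1=0x3f
[6] flags=1000 CC?T → r0=0x3b

EXEC = [1,2,3,5,6]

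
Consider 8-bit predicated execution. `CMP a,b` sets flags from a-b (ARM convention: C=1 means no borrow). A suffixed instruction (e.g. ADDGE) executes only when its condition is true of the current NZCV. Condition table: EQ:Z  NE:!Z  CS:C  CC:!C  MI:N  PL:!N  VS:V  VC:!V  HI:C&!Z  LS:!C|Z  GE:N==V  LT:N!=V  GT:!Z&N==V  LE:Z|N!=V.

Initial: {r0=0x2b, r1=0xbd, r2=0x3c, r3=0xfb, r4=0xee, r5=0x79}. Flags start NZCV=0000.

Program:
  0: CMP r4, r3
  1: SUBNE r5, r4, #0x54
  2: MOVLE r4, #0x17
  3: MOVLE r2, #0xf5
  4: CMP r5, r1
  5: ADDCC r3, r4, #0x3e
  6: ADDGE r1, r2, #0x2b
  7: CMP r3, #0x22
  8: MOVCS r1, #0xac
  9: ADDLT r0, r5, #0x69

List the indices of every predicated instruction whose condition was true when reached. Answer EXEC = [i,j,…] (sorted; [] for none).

EXEC = [1,2,3,5,8]

[0] flags=1000 → (cmp)
[1] flags=1000 NE?T → r5=0x9a
[2] flags=1000 LE?T → r4=0x17
[3] flags=1000 LE?T → r2=0xf5
[4] flags=1000 → (cmp)
[5] flags=1000 CC?T → r3=0x55
[6] flags=1000 GE?F → skip
[7] flags=0010 → (cmp)
[8] flags=0010 CS?T → r1=0xac
[9] flags=0010 LT?F → skip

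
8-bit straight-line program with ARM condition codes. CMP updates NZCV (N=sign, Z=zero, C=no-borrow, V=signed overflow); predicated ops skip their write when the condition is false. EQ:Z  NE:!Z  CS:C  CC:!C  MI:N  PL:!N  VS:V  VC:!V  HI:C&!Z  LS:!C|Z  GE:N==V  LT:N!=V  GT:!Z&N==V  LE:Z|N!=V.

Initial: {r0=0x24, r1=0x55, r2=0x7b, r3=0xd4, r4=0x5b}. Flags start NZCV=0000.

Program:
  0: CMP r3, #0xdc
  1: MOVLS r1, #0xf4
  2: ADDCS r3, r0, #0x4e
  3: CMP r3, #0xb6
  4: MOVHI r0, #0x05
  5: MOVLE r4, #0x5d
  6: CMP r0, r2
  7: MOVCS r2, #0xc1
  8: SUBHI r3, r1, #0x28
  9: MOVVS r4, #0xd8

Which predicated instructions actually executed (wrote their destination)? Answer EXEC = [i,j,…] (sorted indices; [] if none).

[0] flags=1000 → (cmp)
[1] flags=1000 LS?T → r1=0xf4
[2] flags=1000 CS?F → skip
[3] flags=0010 → (cmp)
[4] flags=0010 HI?T → r0=0x05
[5] flags=0010 LE?F → skip
[6] flags=1000 → (cmp)
[7] flags=1000 CS?F → skip
[8] flags=1000 HI?F → skip
[9] flags=1000 VS?F → skip

EXEC = [1,4]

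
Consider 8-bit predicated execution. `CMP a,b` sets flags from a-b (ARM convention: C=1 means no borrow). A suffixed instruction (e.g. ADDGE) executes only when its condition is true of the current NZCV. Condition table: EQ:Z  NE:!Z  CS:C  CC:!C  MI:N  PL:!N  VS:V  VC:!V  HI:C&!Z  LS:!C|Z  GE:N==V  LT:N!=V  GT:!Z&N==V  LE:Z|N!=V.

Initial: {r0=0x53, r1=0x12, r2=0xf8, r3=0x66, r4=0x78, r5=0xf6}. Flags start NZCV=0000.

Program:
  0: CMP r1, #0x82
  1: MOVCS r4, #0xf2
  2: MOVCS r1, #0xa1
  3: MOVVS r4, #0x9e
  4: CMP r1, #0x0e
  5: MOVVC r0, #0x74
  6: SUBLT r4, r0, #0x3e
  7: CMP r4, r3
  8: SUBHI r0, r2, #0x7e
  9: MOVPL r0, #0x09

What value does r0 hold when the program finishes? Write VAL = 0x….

[0] flags=1001 → (cmp)
[1] flags=1001 CS?F → skip
[2] flags=1001 CS?F → skip
[3] flags=1001 VS?T → r4=0x9e
[4] flags=0010 → (cmp)
[5] flags=0010 VC?T → r0=0x74
[6] flags=0010 LT?F → skip
[7] flags=0011 → (cmp)
[8] flags=0011 HI?T → r0=0x7a
[9] flags=0011 PL?T → r0=0x09

VAL = 0x09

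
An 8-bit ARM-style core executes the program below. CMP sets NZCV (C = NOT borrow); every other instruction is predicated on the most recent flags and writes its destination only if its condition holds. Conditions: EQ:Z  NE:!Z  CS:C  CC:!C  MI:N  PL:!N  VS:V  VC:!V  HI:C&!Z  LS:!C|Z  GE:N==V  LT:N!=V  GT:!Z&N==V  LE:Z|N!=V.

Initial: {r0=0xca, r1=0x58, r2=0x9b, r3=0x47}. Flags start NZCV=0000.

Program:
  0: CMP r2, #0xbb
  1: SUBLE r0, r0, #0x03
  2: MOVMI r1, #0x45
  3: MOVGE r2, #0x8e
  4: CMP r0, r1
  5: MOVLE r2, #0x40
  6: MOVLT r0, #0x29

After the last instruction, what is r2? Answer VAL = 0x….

[0] flags=1000 → (cmp)
[1] flags=1000 LE?T → r0=0xc7
[2] flags=1000 MI?T → r1=0x45
[3] flags=1000 GE?F → skip
[4] flags=1010 → (cmp)
[5] flags=1010 LE?T → r2=0x40
[6] flags=1010 LT?T → r0=0x29

VAL = 0x40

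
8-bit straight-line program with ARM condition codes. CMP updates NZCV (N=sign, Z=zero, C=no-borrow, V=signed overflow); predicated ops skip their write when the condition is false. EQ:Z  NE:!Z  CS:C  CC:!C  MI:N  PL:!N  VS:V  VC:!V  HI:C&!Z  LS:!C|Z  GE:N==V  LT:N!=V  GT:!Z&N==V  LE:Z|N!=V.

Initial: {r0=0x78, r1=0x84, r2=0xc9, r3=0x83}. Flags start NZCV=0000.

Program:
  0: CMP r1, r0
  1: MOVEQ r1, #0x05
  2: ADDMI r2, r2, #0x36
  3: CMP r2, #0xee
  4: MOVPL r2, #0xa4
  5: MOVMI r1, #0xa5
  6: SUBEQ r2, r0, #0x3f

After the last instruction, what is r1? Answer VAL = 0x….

VAL = 0xa5

0: ✓ CMP  NZCV=0011
1: · MOVEQ
2: · ADDMI
3: ✓ CMP  NZCV=1000
4: · MOVPL
5: ✓ MOVMI  r1←0xa5
6: · SUBEQ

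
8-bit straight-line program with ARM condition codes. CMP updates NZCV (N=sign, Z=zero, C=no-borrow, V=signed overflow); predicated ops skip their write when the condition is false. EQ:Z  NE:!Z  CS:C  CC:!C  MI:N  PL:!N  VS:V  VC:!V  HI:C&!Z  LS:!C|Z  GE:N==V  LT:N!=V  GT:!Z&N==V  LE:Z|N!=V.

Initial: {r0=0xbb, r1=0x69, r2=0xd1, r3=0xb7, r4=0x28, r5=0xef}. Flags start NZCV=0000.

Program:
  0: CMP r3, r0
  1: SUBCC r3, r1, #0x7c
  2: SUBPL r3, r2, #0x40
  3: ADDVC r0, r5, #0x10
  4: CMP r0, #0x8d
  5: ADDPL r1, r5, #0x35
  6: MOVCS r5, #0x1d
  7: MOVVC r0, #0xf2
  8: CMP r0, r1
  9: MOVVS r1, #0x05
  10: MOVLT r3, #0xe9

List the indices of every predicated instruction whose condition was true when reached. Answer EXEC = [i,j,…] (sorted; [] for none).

0: ✓ CMP  NZCV=1000
1: ✓ SUBCC  r3←0xed
2: · SUBPL
3: ✓ ADDVC  r0←0xff
4: ✓ CMP  NZCV=0010
5: ✓ ADDPL  r1←0x24
6: ✓ MOVCS  r5←0x1d
7: ✓ MOVVC  r0←0xf2
8: ✓ CMP  NZCV=1010
9: · MOVVS
10: ✓ MOVLT  r3←0xe9

EXEC = [1,3,5,6,7,10]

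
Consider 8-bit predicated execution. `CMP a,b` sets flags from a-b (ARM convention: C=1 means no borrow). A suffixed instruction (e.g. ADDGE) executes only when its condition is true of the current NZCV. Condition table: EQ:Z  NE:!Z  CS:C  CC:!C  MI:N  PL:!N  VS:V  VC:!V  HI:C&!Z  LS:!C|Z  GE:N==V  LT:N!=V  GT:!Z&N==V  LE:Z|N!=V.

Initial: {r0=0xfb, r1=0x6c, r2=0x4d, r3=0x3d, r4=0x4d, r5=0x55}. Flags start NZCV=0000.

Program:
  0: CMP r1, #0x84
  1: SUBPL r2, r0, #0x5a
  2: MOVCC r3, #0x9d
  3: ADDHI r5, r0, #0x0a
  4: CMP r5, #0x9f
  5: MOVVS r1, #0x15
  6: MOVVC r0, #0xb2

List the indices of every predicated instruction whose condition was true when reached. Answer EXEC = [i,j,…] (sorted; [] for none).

EXEC = [2,5]

0: ✓ CMP  NZCV=1001
1: · SUBPL
2: ✓ MOVCC  r3←0x9d
3: · ADDHI
4: ✓ CMP  NZCV=1001
5: ✓ MOVVS  r1←0x15
6: · MOVVC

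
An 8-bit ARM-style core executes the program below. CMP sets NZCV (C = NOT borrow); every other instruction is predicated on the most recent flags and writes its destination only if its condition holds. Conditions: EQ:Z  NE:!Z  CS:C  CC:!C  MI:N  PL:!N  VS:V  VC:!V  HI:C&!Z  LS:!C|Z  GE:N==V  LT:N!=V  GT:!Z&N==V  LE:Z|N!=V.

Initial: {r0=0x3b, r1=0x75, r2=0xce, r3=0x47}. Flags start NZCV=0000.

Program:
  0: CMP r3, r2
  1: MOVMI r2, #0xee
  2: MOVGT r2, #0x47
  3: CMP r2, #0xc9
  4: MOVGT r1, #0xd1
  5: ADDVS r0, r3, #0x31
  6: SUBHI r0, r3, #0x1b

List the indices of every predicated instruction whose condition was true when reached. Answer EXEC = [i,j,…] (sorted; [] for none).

0: ✓ CMP  NZCV=0000
1: · MOVMI
2: ✓ MOVGT  r2←0x47
3: ✓ CMP  NZCV=0000
4: ✓ MOVGT  r1←0xd1
5: · ADDVS
6: · SUBHI

EXEC = [2,4]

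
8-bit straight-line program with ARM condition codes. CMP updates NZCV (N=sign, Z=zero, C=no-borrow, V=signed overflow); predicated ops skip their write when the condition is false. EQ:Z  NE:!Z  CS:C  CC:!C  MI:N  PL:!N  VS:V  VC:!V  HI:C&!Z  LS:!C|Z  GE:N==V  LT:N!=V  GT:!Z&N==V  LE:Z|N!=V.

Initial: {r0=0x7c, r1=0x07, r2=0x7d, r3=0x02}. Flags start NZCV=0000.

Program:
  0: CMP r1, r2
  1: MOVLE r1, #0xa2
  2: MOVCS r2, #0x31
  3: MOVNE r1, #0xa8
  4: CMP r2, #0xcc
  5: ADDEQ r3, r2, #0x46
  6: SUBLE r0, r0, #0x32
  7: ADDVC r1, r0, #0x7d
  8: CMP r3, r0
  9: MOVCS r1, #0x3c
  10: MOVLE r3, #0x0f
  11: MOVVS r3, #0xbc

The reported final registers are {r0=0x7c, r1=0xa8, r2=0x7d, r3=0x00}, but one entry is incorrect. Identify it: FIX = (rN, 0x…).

0: ✓ CMP  NZCV=1000
1: ✓ MOVLE  r1←0xa2
2: · MOVCS
3: ✓ MOVNE  r1←0xa8
4: ✓ CMP  NZCV=1001
5: · ADDEQ
6: · SUBLE
7: · ADDVC
8: ✓ CMP  NZCV=1000
9: · MOVCS
10: ✓ MOVLE  r3←0x0f
11: · MOVVS

FIX = (r3, 0x0f)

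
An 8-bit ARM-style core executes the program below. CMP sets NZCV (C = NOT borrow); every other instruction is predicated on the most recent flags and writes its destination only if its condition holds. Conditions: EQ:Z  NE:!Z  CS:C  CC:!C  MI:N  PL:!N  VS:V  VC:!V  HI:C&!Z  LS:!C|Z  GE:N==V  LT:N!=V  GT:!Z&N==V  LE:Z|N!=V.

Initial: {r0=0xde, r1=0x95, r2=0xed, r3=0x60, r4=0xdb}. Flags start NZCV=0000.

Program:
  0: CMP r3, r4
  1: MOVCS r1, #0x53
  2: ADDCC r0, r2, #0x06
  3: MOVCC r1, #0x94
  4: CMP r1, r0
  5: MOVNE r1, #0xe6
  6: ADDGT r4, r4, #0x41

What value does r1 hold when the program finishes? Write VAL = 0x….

VAL = 0xe6

0: ✓ CMP  NZCV=1001
1: · MOVCS
2: ✓ ADDCC  r0←0xf3
3: ✓ MOVCC  r1←0x94
4: ✓ CMP  NZCV=1000
5: ✓ MOVNE  r1←0xe6
6: · ADDGT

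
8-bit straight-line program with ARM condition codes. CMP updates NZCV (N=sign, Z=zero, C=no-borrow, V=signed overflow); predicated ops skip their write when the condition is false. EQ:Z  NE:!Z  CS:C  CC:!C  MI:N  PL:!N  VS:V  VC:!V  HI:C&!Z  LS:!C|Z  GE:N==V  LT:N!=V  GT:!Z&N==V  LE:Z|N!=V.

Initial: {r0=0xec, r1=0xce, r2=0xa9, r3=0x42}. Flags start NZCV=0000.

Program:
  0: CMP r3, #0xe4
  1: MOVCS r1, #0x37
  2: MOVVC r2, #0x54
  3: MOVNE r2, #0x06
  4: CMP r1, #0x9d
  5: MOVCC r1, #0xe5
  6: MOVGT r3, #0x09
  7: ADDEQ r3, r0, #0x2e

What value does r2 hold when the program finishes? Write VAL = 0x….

VAL = 0x06

0: ✓ CMP  NZCV=0000
1: · MOVCS
2: ✓ MOVVC  r2←0x54
3: ✓ MOVNE  r2←0x06
4: ✓ CMP  NZCV=0010
5: · MOVCC
6: ✓ MOVGT  r3←0x09
7: · ADDEQ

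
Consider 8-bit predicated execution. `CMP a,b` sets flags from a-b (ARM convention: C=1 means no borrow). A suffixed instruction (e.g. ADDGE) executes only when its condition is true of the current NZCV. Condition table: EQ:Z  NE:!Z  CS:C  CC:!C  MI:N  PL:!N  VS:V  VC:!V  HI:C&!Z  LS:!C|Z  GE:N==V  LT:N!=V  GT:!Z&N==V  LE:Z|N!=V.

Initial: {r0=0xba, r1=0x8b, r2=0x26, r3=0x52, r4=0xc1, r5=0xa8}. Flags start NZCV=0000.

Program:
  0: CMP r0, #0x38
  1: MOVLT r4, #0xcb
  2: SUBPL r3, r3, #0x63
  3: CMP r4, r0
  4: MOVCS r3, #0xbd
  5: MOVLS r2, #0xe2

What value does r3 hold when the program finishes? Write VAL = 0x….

[0] flags=1010 → (cmp)
[1] flags=1010 LT?T → r4=0xcb
[2] flags=1010 PL?F → skip
[3] flags=0010 → (cmp)
[4] flags=0010 CS?T → r3=0xbd
[5] flags=0010 LS?F → skip

VAL = 0xbd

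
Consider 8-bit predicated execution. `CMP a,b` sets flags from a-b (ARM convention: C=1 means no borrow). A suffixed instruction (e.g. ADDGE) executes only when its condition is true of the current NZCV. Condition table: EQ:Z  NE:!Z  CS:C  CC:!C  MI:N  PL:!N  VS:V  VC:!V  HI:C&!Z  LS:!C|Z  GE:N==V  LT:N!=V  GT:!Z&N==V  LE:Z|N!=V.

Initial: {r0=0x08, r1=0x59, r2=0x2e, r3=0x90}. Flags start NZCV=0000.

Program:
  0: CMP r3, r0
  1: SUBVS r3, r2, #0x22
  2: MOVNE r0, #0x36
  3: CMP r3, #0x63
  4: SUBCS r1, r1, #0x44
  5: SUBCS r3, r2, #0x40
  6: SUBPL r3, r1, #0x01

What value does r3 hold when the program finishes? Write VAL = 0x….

VAL = 0x14

[0] flags=1010 → (cmp)
[1] flags=1010 VS?F → skip
[2] flags=1010 NE?T → r0=0x36
[3] flags=0011 → (cmp)
[4] flags=0011 CS?T → r1=0x15
[5] flags=0011 CS?T → r3=0xee
[6] flags=0011 PL?T → r3=0x14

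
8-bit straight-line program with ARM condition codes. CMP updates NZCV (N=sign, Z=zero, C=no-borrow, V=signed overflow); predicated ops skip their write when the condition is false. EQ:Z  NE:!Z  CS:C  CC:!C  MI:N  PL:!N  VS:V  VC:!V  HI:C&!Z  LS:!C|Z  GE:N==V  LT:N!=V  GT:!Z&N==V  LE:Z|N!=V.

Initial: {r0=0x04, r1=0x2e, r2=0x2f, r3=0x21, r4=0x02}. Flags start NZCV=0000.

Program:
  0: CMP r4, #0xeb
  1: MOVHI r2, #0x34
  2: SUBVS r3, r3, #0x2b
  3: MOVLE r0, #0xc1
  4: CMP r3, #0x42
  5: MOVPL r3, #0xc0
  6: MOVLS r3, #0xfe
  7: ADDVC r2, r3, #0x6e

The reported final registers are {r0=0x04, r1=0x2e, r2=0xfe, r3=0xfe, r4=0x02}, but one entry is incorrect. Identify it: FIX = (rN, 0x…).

[0] flags=0000 → (cmp)
[1] flags=0000 HI?F → skip
[2] flags=0000 VS?F → skip
[3] flags=0000 LE?F → skip
[4] flags=1000 → (cmp)
[5] flags=1000 PL?F → skip
[6] flags=1000 LS?T → r3=0xfe
[7] flags=1000 VC?T → r2=0x6c

FIX = (r2, 0x6c)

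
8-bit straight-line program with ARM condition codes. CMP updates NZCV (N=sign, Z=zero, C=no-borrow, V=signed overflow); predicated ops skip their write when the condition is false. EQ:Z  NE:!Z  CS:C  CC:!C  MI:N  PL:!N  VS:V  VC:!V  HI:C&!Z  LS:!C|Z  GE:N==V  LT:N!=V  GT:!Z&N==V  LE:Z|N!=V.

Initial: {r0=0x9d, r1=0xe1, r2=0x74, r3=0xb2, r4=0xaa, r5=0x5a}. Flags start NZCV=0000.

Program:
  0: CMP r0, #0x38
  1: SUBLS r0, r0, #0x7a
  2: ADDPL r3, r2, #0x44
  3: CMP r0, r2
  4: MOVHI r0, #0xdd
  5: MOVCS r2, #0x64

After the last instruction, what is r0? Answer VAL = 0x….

VAL = 0xdd

[0] flags=0011 → (cmp)
[1] flags=0011 LS?F → skip
[2] flags=0011 PL?T → r3=0xb8
[3] flags=0011 → (cmp)
[4] flags=0011 HI?T → r0=0xdd
[5] flags=0011 CS?T → r2=0x64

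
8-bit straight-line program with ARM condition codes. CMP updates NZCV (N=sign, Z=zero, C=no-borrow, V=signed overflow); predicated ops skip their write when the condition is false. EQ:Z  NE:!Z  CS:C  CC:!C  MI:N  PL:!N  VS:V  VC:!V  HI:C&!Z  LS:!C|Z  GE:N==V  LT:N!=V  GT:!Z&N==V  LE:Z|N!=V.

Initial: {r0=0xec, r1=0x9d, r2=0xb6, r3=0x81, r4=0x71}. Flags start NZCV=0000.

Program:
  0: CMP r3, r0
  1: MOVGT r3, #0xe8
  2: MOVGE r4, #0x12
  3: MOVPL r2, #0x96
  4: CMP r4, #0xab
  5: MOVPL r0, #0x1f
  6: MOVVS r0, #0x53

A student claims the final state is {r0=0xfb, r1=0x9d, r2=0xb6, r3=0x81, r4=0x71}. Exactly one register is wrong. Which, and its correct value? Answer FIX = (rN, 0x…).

FIX = (r0, 0x53)

0: ✓ CMP  NZCV=1000
1: · MOVGT
2: · MOVGE
3: · MOVPL
4: ✓ CMP  NZCV=1001
5: · MOVPL
6: ✓ MOVVS  r0←0x53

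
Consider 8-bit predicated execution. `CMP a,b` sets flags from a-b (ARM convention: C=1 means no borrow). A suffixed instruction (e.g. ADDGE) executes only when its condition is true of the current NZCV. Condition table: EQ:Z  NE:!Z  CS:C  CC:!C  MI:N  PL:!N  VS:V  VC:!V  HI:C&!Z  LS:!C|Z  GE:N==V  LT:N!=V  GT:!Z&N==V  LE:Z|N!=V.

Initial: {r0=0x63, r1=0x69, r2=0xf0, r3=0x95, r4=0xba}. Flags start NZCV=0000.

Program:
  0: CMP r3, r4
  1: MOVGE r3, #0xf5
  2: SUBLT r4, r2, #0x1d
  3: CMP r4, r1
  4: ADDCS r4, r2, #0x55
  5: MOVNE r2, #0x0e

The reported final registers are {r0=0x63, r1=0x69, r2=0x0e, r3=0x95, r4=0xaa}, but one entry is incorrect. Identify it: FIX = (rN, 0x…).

FIX = (r4, 0x45)

0: ✓ CMP  NZCV=1000
1: · MOVGE
2: ✓ SUBLT  r4←0xd3
3: ✓ CMP  NZCV=0011
4: ✓ ADDCS  r4←0x45
5: ✓ MOVNE  r2←0x0e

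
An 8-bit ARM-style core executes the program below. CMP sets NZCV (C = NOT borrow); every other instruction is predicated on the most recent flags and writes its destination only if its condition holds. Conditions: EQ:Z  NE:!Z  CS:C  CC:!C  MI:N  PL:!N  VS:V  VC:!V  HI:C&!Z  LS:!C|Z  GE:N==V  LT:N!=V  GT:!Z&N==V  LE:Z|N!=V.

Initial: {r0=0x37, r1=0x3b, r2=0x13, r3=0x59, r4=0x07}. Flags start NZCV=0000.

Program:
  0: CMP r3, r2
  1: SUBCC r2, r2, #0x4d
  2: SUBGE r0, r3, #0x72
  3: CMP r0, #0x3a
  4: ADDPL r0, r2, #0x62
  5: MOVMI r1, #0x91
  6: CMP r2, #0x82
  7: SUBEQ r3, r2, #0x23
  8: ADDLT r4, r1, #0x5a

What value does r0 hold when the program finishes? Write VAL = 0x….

VAL = 0xe7

0: ✓ CMP  NZCV=0010
1: · SUBCC
2: ✓ SUBGE  r0←0xe7
3: ✓ CMP  NZCV=1010
4: · ADDPL
5: ✓ MOVMI  r1←0x91
6: ✓ CMP  NZCV=1001
7: · SUBEQ
8: · ADDLT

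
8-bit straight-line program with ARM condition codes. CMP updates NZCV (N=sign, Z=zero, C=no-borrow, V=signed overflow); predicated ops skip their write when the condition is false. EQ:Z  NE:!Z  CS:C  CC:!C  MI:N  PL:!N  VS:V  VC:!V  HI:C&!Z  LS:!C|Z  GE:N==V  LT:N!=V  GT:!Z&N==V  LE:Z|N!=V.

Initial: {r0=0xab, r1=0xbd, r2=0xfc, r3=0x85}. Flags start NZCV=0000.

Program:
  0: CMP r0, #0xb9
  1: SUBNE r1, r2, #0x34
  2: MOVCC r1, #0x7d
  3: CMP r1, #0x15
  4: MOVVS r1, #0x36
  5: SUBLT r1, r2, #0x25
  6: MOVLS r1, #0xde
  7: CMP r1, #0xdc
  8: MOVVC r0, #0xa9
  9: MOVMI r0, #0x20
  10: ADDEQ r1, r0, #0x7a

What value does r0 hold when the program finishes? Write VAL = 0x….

[0] flags=1000 → (cmp)
[1] flags=1000 NE?T → r1=0xc8
[2] flags=1000 CC?T → r1=0x7d
[3] flags=0010 → (cmp)
[4] flags=0010 VS?F → skip
[5] flags=0010 LT?F → skip
[6] flags=0010 LS?F → skip
[7] flags=1001 → (cmp)
[8] flags=1001 VC?F → skip
[9] flags=1001 MI?T → r0=0x20
[10] flags=1001 EQ?F → skip

VAL = 0x20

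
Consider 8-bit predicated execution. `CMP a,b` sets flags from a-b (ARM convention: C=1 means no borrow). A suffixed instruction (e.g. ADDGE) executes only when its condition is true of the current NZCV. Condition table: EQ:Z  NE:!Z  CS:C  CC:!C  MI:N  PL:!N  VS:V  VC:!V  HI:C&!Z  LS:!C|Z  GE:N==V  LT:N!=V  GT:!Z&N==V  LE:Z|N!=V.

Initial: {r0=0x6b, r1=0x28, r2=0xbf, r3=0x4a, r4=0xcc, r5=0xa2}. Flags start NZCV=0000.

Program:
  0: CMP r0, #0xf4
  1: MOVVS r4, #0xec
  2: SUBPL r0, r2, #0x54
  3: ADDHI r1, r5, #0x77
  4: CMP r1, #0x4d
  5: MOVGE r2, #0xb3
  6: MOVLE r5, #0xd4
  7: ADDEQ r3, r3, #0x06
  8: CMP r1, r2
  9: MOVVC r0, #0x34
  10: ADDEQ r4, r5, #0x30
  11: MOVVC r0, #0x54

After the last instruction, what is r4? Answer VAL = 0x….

[0] flags=0000 → (cmp)
[1] flags=0000 VS?F → skip
[2] flags=0000 PL?T → r0=0x6b
[3] flags=0000 HI?F → skip
[4] flags=1000 → (cmp)
[5] flags=1000 GE?F → skip
[6] flags=1000 LE?T → r5=0xd4
[7] flags=1000 EQ?F → skip
[8] flags=0000 → (cmp)
[9] flags=0000 VC?T → r0=0x34
[10] flags=0000 EQ?F → skip
[11] flags=0000 VC?T → r0=0x54

VAL = 0xcc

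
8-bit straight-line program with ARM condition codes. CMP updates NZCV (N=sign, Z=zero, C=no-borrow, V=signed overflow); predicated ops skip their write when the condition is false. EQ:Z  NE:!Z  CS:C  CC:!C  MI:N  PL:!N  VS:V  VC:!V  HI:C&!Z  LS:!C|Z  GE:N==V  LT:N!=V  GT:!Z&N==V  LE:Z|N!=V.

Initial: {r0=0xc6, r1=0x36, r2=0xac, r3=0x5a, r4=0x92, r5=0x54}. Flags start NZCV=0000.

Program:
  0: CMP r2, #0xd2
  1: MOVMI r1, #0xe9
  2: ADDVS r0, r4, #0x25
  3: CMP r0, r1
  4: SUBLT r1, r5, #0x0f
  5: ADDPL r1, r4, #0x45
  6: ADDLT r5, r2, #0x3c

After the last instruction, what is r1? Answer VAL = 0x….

[0] flags=1000 → (cmp)
[1] flags=1000 MI?T → r1=0xe9
[2] flags=1000 VS?F → skip
[3] flags=1000 → (cmp)
[4] flags=1000 LT?T → r1=0x45
[5] flags=1000 PL?F → skip
[6] flags=1000 LT?T → r5=0xe8

VAL = 0x45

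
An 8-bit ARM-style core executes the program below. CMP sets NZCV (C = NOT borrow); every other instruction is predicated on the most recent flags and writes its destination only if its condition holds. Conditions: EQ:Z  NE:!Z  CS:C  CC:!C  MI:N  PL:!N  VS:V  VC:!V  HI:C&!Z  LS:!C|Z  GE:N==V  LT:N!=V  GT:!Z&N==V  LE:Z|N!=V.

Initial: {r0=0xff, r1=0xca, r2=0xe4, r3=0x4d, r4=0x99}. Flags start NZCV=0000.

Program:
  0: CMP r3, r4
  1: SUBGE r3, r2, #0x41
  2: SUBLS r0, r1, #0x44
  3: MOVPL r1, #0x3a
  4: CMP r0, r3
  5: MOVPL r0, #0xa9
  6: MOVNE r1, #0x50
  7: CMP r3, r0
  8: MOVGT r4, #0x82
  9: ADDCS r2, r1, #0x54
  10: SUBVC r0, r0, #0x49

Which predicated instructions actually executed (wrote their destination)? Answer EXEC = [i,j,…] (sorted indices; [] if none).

EXEC = [1,2,6,8,9,10]

[0] flags=1001 → (cmp)
[1] flags=1001 GE?T → r3=0xa3
[2] flags=1001 LS?T → r0=0x86
[3] flags=1001 PL?F → skip
[4] flags=1000 → (cmp)
[5] flags=1000 PL?F → skip
[6] flags=1000 NE?T → r1=0x50
[7] flags=0010 → (cmp)
[8] flags=0010 GT?T → r4=0x82
[9] flags=0010 CS?T → r2=0xa4
[10] flags=0010 VC?T → r0=0x3d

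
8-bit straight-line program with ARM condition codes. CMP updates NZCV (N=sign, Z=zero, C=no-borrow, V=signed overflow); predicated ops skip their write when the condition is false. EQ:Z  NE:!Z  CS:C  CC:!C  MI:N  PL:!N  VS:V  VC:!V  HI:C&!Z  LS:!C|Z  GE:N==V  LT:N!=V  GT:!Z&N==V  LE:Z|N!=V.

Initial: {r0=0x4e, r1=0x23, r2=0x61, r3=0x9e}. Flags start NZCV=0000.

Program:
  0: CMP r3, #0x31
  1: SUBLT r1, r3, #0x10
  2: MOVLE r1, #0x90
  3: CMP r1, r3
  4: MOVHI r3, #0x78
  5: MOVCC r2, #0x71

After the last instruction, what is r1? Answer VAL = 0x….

0: ✓ CMP  NZCV=0011
1: ✓ SUBLT  r1←0x8e
2: ✓ MOVLE  r1←0x90
3: ✓ CMP  NZCV=1000
4: · MOVHI
5: ✓ MOVCC  r2←0x71

VAL = 0x90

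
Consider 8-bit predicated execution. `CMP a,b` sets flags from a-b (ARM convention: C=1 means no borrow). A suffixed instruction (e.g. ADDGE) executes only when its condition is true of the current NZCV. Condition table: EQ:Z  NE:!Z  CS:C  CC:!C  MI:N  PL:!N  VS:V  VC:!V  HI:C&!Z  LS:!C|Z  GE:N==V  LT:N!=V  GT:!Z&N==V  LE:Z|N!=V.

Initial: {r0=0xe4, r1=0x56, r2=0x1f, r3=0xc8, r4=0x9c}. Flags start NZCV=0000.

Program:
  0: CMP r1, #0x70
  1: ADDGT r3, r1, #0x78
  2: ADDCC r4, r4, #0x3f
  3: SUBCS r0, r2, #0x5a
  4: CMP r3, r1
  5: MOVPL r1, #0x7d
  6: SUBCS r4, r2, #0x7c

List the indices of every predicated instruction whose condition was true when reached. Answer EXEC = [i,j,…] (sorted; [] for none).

[0] flags=1000 → (cmp)
[1] flags=1000 GT?F → skip
[2] flags=1000 CC?T → r4=0xdb
[3] flags=1000 CS?F → skip
[4] flags=0011 → (cmp)
[5] flags=0011 PL?T → r1=0x7d
[6] flags=0011 CS?T → r4=0xa3

EXEC = [2,5,6]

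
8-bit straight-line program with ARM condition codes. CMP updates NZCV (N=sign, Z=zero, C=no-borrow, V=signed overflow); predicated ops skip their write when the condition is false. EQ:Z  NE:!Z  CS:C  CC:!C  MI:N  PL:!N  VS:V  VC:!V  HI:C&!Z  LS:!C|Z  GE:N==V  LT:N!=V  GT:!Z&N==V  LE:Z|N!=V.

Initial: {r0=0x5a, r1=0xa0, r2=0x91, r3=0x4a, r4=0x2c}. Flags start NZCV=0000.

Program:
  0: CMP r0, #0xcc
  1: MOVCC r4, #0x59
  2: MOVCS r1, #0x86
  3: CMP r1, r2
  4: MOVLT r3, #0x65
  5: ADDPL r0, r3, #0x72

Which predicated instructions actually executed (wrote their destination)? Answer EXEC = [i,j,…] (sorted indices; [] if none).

0: ✓ CMP  NZCV=1001
1: ✓ MOVCC  r4←0x59
2: · MOVCS
3: ✓ CMP  NZCV=0010
4: · MOVLT
5: ✓ ADDPL  r0←0xbc

EXEC = [1,5]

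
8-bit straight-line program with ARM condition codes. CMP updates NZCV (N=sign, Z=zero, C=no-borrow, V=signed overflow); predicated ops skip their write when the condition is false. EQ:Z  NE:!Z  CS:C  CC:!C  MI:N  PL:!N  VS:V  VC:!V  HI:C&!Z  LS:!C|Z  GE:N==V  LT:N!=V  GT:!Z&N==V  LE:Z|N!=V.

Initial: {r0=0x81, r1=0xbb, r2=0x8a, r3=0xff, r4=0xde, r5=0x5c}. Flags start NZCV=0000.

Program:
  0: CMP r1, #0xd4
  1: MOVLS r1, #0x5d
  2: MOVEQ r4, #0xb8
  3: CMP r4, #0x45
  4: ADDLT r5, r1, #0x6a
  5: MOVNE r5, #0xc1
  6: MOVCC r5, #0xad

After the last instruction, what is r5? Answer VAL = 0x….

VAL = 0xc1

[0] flags=1000 → (cmp)
[1] flags=1000 LS?T → r1=0x5d
[2] flags=1000 EQ?F → skip
[3] flags=1010 → (cmp)
[4] flags=1010 LT?T → r5=0xc7
[5] flags=1010 NE?T → r5=0xc1
[6] flags=1010 CC?F → skip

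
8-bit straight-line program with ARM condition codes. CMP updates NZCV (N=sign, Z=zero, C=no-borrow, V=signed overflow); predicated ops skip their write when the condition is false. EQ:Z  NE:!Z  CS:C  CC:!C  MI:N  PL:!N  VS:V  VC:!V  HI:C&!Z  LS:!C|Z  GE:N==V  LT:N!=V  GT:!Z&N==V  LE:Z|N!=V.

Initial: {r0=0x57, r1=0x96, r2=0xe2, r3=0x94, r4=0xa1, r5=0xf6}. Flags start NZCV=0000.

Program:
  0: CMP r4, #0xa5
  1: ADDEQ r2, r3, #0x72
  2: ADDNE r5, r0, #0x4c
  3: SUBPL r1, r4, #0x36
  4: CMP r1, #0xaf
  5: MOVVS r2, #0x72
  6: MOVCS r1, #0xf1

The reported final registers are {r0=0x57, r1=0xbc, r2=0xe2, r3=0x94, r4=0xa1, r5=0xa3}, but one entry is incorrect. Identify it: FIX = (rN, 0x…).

FIX = (r1, 0x96)

0: ✓ CMP  NZCV=1000
1: · ADDEQ
2: ✓ ADDNE  r5←0xa3
3: · SUBPL
4: ✓ CMP  NZCV=1000
5: · MOVVS
6: · MOVCS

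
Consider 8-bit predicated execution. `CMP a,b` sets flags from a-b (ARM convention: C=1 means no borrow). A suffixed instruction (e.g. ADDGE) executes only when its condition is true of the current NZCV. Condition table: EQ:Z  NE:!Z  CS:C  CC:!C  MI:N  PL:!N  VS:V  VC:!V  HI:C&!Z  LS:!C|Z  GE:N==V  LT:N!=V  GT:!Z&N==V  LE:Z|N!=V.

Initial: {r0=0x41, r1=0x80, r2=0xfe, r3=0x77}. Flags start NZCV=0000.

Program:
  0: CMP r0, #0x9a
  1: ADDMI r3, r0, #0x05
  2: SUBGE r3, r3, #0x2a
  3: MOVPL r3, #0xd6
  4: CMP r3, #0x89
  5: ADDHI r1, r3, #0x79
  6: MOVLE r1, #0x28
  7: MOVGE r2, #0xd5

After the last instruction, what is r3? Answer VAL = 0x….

VAL = 0x1c

0: ✓ CMP  NZCV=1001
1: ✓ ADDMI  r3←0x46
2: ✓ SUBGE  r3←0x1c
3: · MOVPL
4: ✓ CMP  NZCV=1001
5: · ADDHI
6: · MOVLE
7: ✓ MOVGE  r2←0xd5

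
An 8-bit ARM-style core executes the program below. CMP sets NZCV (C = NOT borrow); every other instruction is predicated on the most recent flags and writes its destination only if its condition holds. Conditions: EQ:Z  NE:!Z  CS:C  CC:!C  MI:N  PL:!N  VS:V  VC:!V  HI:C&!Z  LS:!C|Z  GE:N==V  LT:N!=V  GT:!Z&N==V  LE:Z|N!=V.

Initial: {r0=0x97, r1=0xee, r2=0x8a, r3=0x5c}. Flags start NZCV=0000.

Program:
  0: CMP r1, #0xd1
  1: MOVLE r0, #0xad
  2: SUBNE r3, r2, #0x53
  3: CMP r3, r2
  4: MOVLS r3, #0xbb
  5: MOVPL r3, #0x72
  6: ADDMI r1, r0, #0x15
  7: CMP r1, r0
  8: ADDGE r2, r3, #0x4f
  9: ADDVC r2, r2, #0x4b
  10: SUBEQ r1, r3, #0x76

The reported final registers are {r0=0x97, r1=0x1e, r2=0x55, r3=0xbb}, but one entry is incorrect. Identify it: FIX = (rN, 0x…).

FIX = (r1, 0xac)

0: ✓ CMP  NZCV=0010
1: · MOVLE
2: ✓ SUBNE  r3←0x37
3: ✓ CMP  NZCV=1001
4: ✓ MOVLS  r3←0xbb
5: · MOVPL
6: ✓ ADDMI  r1←0xac
7: ✓ CMP  NZCV=0010
8: ✓ ADDGE  r2←0x0a
9: ✓ ADDVC  r2←0x55
10: · SUBEQ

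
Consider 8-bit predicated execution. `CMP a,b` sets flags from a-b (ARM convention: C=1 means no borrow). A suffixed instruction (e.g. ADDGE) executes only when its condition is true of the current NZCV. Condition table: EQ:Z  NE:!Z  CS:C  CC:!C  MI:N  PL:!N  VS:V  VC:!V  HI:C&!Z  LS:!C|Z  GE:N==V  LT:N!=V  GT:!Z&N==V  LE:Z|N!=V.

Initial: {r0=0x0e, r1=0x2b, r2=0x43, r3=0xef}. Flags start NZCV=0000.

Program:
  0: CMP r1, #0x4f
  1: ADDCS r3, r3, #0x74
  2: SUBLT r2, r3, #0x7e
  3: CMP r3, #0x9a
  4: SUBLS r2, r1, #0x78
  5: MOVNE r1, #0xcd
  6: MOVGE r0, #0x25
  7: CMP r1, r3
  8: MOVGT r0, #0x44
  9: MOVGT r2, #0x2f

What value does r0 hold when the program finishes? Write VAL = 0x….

0: ✓ CMP  NZCV=1000
1: · ADDCS
2: ✓ SUBLT  r2←0x71
3: ✓ CMP  NZCV=0010
4: · SUBLS
5: ✓ MOVNE  r1←0xcd
6: ✓ MOVGE  r0←0x25
7: ✓ CMP  NZCV=1000
8: · MOVGT
9: · MOVGT

VAL = 0x25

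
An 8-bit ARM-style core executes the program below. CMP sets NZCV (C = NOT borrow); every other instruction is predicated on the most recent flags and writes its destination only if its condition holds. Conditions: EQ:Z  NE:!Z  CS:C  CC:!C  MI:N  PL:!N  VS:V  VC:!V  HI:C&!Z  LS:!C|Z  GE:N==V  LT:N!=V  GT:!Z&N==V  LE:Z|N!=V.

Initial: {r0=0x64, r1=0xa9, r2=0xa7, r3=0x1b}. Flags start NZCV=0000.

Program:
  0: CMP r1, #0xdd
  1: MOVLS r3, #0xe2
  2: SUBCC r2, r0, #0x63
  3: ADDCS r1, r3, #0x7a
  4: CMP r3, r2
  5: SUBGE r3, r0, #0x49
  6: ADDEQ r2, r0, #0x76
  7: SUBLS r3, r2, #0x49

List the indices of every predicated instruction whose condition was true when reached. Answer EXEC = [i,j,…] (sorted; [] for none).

EXEC = [1,2]

[0] flags=1000 → (cmp)
[1] flags=1000 LS?T → r3=0xe2
[2] flags=1000 CC?T → r2=0x01
[3] flags=1000 CS?F → skip
[4] flags=1010 → (cmp)
[5] flags=1010 GE?F → skip
[6] flags=1010 EQ?F → skip
[7] flags=1010 LS?F → skip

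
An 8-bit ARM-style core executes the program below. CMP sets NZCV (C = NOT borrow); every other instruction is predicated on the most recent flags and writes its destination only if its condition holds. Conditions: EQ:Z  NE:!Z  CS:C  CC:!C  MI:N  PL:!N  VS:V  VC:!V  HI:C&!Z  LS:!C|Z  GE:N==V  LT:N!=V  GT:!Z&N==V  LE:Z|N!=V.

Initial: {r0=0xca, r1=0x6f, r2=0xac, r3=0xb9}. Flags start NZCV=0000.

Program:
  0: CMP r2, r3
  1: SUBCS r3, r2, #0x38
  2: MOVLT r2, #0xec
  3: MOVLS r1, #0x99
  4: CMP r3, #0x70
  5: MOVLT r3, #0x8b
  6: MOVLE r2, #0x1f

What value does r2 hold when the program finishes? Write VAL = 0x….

VAL = 0x1f

0: ✓ CMP  NZCV=1000
1: · SUBCS
2: ✓ MOVLT  r2←0xec
3: ✓ MOVLS  r1←0x99
4: ✓ CMP  NZCV=0011
5: ✓ MOVLT  r3←0x8b
6: ✓ MOVLE  r2←0x1f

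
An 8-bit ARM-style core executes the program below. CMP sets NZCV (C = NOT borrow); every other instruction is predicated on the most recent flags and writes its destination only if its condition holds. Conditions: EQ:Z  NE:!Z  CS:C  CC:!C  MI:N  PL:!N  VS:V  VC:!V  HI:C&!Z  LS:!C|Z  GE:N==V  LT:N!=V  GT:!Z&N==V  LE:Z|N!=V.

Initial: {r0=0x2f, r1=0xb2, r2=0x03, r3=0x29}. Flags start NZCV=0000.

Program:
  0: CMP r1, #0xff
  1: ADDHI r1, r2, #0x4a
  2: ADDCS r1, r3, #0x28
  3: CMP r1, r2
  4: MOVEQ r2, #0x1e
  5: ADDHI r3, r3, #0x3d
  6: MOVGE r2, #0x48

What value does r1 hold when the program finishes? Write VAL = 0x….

VAL = 0xb2

0: ✓ CMP  NZCV=1000
1: · ADDHI
2: · ADDCS
3: ✓ CMP  NZCV=1010
4: · MOVEQ
5: ✓ ADDHI  r3←0x66
6: · MOVGE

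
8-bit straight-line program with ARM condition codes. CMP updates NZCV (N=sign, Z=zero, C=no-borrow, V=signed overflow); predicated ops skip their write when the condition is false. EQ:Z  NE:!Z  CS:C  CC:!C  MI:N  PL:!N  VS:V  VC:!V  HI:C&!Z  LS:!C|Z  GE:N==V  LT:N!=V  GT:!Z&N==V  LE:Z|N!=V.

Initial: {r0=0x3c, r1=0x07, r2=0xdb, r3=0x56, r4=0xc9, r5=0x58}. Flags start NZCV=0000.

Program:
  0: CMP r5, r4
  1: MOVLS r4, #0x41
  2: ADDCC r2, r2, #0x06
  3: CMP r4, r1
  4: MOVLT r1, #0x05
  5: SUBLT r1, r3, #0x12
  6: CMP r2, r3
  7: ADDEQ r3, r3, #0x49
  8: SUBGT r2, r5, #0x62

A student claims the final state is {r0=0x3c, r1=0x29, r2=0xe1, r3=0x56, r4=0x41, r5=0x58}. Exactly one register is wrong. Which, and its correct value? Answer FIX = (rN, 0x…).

0: ✓ CMP  NZCV=1001
1: ✓ MOVLS  r4←0x41
2: ✓ ADDCC  r2←0xe1
3: ✓ CMP  NZCV=0010
4: · MOVLT
5: · SUBLT
6: ✓ CMP  NZCV=1010
7: · ADDEQ
8: · SUBGT

FIX = (r1, 0x07)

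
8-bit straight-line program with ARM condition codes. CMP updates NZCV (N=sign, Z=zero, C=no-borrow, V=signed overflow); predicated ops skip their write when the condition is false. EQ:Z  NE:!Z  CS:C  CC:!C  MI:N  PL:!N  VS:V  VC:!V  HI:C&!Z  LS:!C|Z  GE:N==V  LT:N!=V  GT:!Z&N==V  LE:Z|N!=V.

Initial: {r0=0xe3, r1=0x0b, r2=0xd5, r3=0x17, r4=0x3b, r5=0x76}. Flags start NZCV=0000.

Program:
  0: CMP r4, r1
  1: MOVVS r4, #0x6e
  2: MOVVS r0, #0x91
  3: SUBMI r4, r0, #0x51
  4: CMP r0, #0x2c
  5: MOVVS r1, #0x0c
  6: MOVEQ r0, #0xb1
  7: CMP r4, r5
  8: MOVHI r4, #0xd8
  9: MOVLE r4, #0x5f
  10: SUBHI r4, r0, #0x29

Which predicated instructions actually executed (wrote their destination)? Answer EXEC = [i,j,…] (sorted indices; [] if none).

[0] flags=0010 → (cmp)
[1] flags=0010 VS?F → skip
[2] flags=0010 VS?F → skip
[3] flags=0010 MI?F → skip
[4] flags=1010 → (cmp)
[5] flags=1010 VS?F → skip
[6] flags=1010 EQ?F → skip
[7] flags=1000 → (cmp)
[8] flags=1000 HI?F → skip
[9] flags=1000 LE?T → r4=0x5f
[10] flags=1000 HI?F → skip

EXEC = [9]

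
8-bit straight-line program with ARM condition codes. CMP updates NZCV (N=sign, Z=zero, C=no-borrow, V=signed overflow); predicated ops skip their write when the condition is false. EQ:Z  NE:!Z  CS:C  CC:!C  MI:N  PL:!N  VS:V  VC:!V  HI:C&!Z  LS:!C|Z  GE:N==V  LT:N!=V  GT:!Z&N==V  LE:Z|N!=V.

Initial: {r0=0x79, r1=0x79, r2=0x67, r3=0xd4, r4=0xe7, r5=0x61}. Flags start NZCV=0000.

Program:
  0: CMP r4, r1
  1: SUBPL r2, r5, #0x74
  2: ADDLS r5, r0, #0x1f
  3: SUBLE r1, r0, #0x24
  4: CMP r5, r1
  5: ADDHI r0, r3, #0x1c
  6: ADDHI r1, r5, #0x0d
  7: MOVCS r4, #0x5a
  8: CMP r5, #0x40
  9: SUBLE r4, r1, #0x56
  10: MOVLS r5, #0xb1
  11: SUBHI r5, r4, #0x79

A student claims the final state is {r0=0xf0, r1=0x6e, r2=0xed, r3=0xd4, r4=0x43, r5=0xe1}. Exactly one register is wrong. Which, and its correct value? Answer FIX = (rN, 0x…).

FIX = (r4, 0x5a)

0: ✓ CMP  NZCV=0011
1: ✓ SUBPL  r2←0xed
2: · ADDLS
3: ✓ SUBLE  r1←0x55
4: ✓ CMP  NZCV=0010
5: ✓ ADDHI  r0←0xf0
6: ✓ ADDHI  r1←0x6e
7: ✓ MOVCS  r4←0x5a
8: ✓ CMP  NZCV=0010
9: · SUBLE
10: · MOVLS
11: ✓ SUBHI  r5←0xe1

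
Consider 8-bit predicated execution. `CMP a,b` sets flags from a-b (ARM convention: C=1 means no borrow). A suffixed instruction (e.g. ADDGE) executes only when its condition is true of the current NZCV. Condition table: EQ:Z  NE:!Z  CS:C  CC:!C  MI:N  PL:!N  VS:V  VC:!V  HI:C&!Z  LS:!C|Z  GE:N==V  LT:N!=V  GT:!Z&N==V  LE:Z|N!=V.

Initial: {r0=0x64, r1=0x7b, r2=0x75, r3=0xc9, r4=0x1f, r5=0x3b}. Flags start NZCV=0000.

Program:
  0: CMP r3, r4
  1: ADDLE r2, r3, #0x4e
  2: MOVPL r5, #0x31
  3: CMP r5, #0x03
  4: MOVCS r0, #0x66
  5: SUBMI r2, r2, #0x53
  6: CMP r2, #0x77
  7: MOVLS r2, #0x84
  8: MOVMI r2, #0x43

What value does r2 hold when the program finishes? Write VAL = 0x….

VAL = 0x43

0: ✓ CMP  NZCV=1010
1: ✓ ADDLE  r2←0x17
2: · MOVPL
3: ✓ CMP  NZCV=0010
4: ✓ MOVCS  r0←0x66
5: · SUBMI
6: ✓ CMP  NZCV=1000
7: ✓ MOVLS  r2←0x84
8: ✓ MOVMI  r2←0x43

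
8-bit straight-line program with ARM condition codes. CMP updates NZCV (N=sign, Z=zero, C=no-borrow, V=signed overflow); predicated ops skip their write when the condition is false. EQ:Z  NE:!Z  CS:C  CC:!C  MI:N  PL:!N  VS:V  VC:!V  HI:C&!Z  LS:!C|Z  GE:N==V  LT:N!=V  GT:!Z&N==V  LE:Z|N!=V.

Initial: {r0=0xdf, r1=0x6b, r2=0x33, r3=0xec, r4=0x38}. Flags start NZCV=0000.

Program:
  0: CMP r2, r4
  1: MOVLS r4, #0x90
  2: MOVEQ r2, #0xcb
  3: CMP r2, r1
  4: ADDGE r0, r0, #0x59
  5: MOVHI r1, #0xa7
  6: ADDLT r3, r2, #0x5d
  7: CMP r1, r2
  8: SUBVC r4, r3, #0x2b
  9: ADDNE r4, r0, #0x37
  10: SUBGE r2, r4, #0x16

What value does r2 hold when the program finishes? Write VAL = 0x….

VAL = 0x00

0: ✓ CMP  NZCV=1000
1: ✓ MOVLS  r4←0x90
2: · MOVEQ
3: ✓ CMP  NZCV=1000
4: · ADDGE
5: · MOVHI
6: ✓ ADDLT  r3←0x90
7: ✓ CMP  NZCV=0010
8: ✓ SUBVC  r4←0x65
9: ✓ ADDNE  r4←0x16
10: ✓ SUBGE  r2←0x00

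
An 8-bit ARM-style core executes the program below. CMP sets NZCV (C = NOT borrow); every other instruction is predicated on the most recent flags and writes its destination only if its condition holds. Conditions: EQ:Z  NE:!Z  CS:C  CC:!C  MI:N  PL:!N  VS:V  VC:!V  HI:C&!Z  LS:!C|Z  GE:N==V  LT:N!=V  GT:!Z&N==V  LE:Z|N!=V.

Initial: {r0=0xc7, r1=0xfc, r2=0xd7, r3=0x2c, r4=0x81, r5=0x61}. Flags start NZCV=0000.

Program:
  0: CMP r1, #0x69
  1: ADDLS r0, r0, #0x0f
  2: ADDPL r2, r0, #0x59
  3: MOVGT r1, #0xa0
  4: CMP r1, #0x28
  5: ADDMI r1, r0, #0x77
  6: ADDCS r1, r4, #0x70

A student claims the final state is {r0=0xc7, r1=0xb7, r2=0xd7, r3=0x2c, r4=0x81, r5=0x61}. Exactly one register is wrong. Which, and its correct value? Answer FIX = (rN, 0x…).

0: ✓ CMP  NZCV=1010
1: · ADDLS
2: · ADDPL
3: · MOVGT
4: ✓ CMP  NZCV=1010
5: ✓ ADDMI  r1←0x3e
6: ✓ ADDCS  r1←0xf1

FIX = (r1, 0xf1)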